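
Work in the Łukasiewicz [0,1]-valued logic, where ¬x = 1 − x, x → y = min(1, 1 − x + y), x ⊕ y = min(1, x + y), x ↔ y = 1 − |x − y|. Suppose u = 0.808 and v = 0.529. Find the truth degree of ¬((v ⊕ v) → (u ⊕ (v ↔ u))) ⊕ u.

0.808

v ⊕ v = min(1, 0.529 + 0.529) = min(1, 1.058) = 1.000
v ↔ u = 1 − |0.529 − 0.808| = 1 − 0.279 = 0.721
u ⊕ (v ↔ u) = min(1, 0.808 + 0.721) = min(1, 1.529) = 1.000
(v ⊕ v) → (u ⊕ (v ↔ u)) = min(1, 1 − 1.000 + 1.000) = min(1, 1.000) = 1.000
¬((v ⊕ v) → (u ⊕ (v ↔ u))) = 1 − 1.000 = 0.000
¬((v ⊕ v) → (u ⊕ (v ↔ u))) ⊕ u = min(1, 0.000 + 0.808) = min(1, 0.808) = 0.808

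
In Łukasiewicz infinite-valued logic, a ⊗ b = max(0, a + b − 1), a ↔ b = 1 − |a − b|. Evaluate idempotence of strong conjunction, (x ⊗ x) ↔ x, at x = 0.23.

0.77

x ⊗ x = max(0, 0.23 + 0.23 − 1) = max(0, -0.54) = 0.00
(x ⊗ x) ↔ x = 1 − |0.00 − 0.23| = 1 − 0.23 = 0.77
(The value 0.77 < 1 shows this instance is not satisfied; fails in Ł∞ since a ⊗ a = max(0, 2a−1) ≠ a in general.)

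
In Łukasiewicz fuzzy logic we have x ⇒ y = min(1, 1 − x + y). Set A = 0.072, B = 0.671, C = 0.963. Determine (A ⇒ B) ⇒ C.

A ⇒ B = min(1, 1 − 0.072 + 0.671) = min(1, 1.599) = 1.000
(A ⇒ B) ⇒ C = min(1, 1 − 1.000 + 0.963) = min(1, 0.963) = 0.963

0.963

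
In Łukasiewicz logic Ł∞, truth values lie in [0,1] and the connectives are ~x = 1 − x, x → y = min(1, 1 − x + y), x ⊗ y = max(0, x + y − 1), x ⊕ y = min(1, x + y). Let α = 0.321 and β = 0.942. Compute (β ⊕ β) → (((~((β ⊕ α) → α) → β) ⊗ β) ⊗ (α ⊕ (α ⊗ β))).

β ⊕ β = min(1, 0.942 + 0.942) = min(1, 1.884) = 1.000
β ⊕ α = min(1, 0.942 + 0.321) = min(1, 1.263) = 1.000
(β ⊕ α) → α = min(1, 1 − 1.000 + 0.321) = min(1, 0.321) = 0.321
~((β ⊕ α) → α) = 1 − 0.321 = 0.679
~((β ⊕ α) → α) → β = min(1, 1 − 0.679 + 0.942) = min(1, 1.263) = 1.000
(~((β ⊕ α) → α) → β) ⊗ β = max(0, 1.000 + 0.942 − 1) = max(0, 0.942) = 0.942
α ⊗ β = max(0, 0.321 + 0.942 − 1) = max(0, 0.263) = 0.263
α ⊕ (α ⊗ β) = min(1, 0.321 + 0.263) = min(1, 0.584) = 0.584
((~((β ⊕ α) → α) → β) ⊗ β) ⊗ (α ⊕ (α ⊗ β)) = max(0, 0.942 + 0.584 − 1) = max(0, 0.526) = 0.526
(β ⊕ β) → (((~((β ⊕ α) → α) → β) ⊗ β) ⊗ (α ⊕ (α ⊗ β))) = min(1, 1 − 1.000 + 0.526) = min(1, 0.526) = 0.526

0.526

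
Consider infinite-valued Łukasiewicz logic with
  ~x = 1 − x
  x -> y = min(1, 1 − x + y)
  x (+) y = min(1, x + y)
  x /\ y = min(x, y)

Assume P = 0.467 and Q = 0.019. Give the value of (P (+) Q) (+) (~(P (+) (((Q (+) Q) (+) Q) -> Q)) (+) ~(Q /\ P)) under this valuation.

1.000

P (+) Q = min(1, 0.467 + 0.019) = min(1, 0.486) = 0.486
Q (+) Q = min(1, 0.019 + 0.019) = min(1, 0.038) = 0.038
(Q (+) Q) (+) Q = min(1, 0.038 + 0.019) = min(1, 0.057) = 0.057
((Q (+) Q) (+) Q) -> Q = min(1, 1 − 0.057 + 0.019) = min(1, 0.962) = 0.962
P (+) (((Q (+) Q) (+) Q) -> Q) = min(1, 0.467 + 0.962) = min(1, 1.429) = 1.000
~(P (+) (((Q (+) Q) (+) Q) -> Q)) = 1 − 1.000 = 0.000
Q /\ P = min(0.019, 0.467) = 0.019
~(Q /\ P) = 1 − 0.019 = 0.981
~(P (+) (((Q (+) Q) (+) Q) -> Q)) (+) ~(Q /\ P) = min(1, 0.000 + 0.981) = min(1, 0.981) = 0.981
(P (+) Q) (+) (~(P (+) (((Q (+) Q) (+) Q) -> Q)) (+) ~(Q /\ P)) = min(1, 0.486 + 0.981) = min(1, 1.467) = 1.000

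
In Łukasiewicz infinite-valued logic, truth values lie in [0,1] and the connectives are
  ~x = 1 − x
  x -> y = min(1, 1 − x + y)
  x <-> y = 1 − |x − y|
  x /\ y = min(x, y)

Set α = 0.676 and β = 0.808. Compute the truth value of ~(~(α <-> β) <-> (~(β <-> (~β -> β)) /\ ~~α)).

α <-> β = 1 − |0.676 − 0.808| = 1 − 0.132 = 0.868
~(α <-> β) = 1 − 0.868 = 0.132
~β = 1 − 0.808 = 0.192
~β -> β = min(1, 1 − 0.192 + 0.808) = min(1, 1.616) = 1.000
β <-> (~β -> β) = 1 − |0.808 − 1.000| = 1 − 0.192 = 0.808
~(β <-> (~β -> β)) = 1 − 0.808 = 0.192
~α = 1 − 0.676 = 0.324
~~α = 1 − 0.324 = 0.676
~(β <-> (~β -> β)) /\ ~~α = min(0.192, 0.676) = 0.192
~(α <-> β) <-> (~(β <-> (~β -> β)) /\ ~~α) = 1 − |0.132 − 0.192| = 1 − 0.060 = 0.940
~(~(α <-> β) <-> (~(β <-> (~β -> β)) /\ ~~α)) = 1 − 0.940 = 0.060

0.060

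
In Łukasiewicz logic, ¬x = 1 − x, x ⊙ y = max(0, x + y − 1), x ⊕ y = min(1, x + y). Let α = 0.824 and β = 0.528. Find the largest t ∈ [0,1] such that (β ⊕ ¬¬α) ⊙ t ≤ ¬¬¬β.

¬α = 1 − 0.824 = 0.176
¬¬α = 1 − 0.176 = 0.824
β ⊕ ¬¬α = min(1, 0.528 + 0.824) = min(1, 1.352) = 1.000
So the left factor is β ⊕ ¬¬α = 1.000.
¬β = 1 − 0.528 = 0.472
¬¬β = 1 − 0.472 = 0.528
¬¬¬β = 1 − 0.528 = 0.472
So the right-hand bound is ¬¬¬β = 0.472.
The residuum of the Łukasiewicz t-norm gives the supremum: min(1, 1 − 1.000 + 0.472).
1 − 1.000 + 0.472 = 0.472, so t = min(1, 0.472) = 0.472.
Check: 1.000 ⊙ 0.472 = max(0, 0.472) = 0.472 ≤ 0.472.

0.472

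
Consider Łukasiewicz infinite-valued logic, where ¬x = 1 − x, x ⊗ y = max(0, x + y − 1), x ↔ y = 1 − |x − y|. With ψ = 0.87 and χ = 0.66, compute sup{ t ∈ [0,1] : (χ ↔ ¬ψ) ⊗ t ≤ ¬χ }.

¬ψ = 1 − 0.87 = 0.13
χ ↔ ¬ψ = 1 − |0.66 − 0.13| = 1 − 0.53 = 0.47
So the left factor is χ ↔ ¬ψ = 0.47.
¬χ = 1 − 0.66 = 0.34
So the right-hand bound is ¬χ = 0.34.
The residuum of the Łukasiewicz t-norm gives the supremum: min(1, 1 − 0.47 + 0.34).
1 − 0.47 + 0.34 = 0.87, so t = min(1, 0.87) = 0.87.
Check: 0.47 ⊗ 0.87 = max(0, 0.34) = 0.34 ≤ 0.34.

0.87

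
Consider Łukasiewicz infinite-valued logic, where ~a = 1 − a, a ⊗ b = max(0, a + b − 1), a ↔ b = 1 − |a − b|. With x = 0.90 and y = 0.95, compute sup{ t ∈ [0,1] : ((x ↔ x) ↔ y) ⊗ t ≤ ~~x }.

0.95

x ↔ x = 1 − |0.90 − 0.90| = 1 − 0.00 = 1.00
(x ↔ x) ↔ y = 1 − |1.00 − 0.95| = 1 − 0.05 = 0.95
So the left factor is (x ↔ x) ↔ y = 0.95.
~x = 1 − 0.90 = 0.10
~~x = 1 − 0.10 = 0.90
So the right-hand bound is ~~x = 0.90.
The residuum of the Łukasiewicz t-norm gives the supremum: min(1, 1 − 0.95 + 0.90).
1 − 0.95 + 0.90 = 0.95, so t = min(1, 0.95) = 0.95.
Check: 0.95 ⊗ 0.95 = max(0, 0.90) = 0.90 ≤ 0.90.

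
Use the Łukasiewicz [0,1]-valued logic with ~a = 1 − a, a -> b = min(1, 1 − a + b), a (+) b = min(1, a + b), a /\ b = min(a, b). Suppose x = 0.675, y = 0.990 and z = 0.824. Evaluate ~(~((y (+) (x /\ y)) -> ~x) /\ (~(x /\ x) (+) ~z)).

x /\ y = min(0.675, 0.990) = 0.675
y (+) (x /\ y) = min(1, 0.990 + 0.675) = min(1, 1.665) = 1.000
~x = 1 − 0.675 = 0.325
(y (+) (x /\ y)) -> ~x = min(1, 1 − 1.000 + 0.325) = min(1, 0.325) = 0.325
~((y (+) (x /\ y)) -> ~x) = 1 − 0.325 = 0.675
x /\ x = min(0.675, 0.675) = 0.675
~(x /\ x) = 1 − 0.675 = 0.325
~z = 1 − 0.824 = 0.176
~(x /\ x) (+) ~z = min(1, 0.325 + 0.176) = min(1, 0.501) = 0.501
~((y (+) (x /\ y)) -> ~x) /\ (~(x /\ x) (+) ~z) = min(0.675, 0.501) = 0.501
~(~((y (+) (x /\ y)) -> ~x) /\ (~(x /\ x) (+) ~z)) = 1 − 0.501 = 0.499

0.499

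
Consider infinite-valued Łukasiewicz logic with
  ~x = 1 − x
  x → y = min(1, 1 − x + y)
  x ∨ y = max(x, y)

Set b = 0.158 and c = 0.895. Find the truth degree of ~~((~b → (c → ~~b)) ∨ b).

~b = 1 − 0.158 = 0.842
~~b = 1 − 0.842 = 0.158
c → ~~b = min(1, 1 − 0.895 + 0.158) = min(1, 0.263) = 0.263
~b → (c → ~~b) = min(1, 1 − 0.842 + 0.263) = min(1, 0.421) = 0.421
(~b → (c → ~~b)) ∨ b = max(0.421, 0.158) = 0.421
~((~b → (c → ~~b)) ∨ b) = 1 − 0.421 = 0.579
~~((~b → (c → ~~b)) ∨ b) = 1 − 0.579 = 0.421

0.421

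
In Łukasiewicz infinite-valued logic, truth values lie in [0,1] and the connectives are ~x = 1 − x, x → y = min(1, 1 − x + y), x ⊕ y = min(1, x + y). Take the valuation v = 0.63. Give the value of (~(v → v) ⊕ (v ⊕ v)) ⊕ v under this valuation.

v → v = min(1, 1 − 0.63 + 0.63) = min(1, 1.00) = 1.00
~(v → v) = 1 − 1.00 = 0.00
v ⊕ v = min(1, 0.63 + 0.63) = min(1, 1.26) = 1.00
~(v → v) ⊕ (v ⊕ v) = min(1, 0.00 + 1.00) = min(1, 1.00) = 1.00
(~(v → v) ⊕ (v ⊕ v)) ⊕ v = min(1, 1.00 + 0.63) = min(1, 1.63) = 1.00

1.00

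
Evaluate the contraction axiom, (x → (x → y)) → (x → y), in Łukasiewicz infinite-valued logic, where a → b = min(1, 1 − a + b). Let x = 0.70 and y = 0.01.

x → y = min(1, 1 − 0.70 + 0.01) = min(1, 0.31) = 0.31
x → (x → y) = min(1, 1 − 0.70 + 0.31) = min(1, 0.61) = 0.61
(x → (x → y)) → (x → y) = min(1, 1 − 0.61 + 0.31) = min(1, 0.70) = 0.70
(The value 0.70 < 1 shows this instance is not satisfied; fails in Ł∞ (the t-norm is not idempotent).)

0.70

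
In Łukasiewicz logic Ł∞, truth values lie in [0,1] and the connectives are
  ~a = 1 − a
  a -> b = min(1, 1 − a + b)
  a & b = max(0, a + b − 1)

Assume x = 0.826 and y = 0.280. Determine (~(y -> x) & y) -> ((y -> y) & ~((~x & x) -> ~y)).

y -> x = min(1, 1 − 0.280 + 0.826) = min(1, 1.546) = 1.000
~(y -> x) = 1 − 1.000 = 0.000
~(y -> x) & y = max(0, 0.000 + 0.280 − 1) = max(0, -0.720) = 0.000
y -> y = min(1, 1 − 0.280 + 0.280) = min(1, 1.000) = 1.000
~x = 1 − 0.826 = 0.174
~x & x = max(0, 0.174 + 0.826 − 1) = max(0, 0.000) = 0.000
~y = 1 − 0.280 = 0.720
(~x & x) -> ~y = min(1, 1 − 0.000 + 0.720) = min(1, 1.720) = 1.000
~((~x & x) -> ~y) = 1 − 1.000 = 0.000
(y -> y) & ~((~x & x) -> ~y) = max(0, 1.000 + 0.000 − 1) = max(0, 0.000) = 0.000
(~(y -> x) & y) -> ((y -> y) & ~((~x & x) -> ~y)) = min(1, 1 − 0.000 + 0.000) = min(1, 1.000) = 1.000

1.000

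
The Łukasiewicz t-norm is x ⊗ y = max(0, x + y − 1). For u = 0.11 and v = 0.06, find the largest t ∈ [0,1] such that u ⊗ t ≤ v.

0.95

The residuum of the Łukasiewicz t-norm gives the supremum: min(1, 1 − 0.11 + 0.06).
1 − 0.11 + 0.06 = 0.95, so t = min(1, 0.95) = 0.95.
Check: 0.11 ⊗ 0.95 = max(0, 0.06) = 0.06 ≤ 0.06.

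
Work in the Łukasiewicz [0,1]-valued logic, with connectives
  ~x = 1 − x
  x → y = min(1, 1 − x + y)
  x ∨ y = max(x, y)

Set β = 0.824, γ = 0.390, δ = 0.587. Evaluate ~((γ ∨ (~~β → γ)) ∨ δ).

~β = 1 − 0.824 = 0.176
~~β = 1 − 0.176 = 0.824
~~β → γ = min(1, 1 − 0.824 + 0.390) = min(1, 0.566) = 0.566
γ ∨ (~~β → γ) = max(0.390, 0.566) = 0.566
(γ ∨ (~~β → γ)) ∨ δ = max(0.566, 0.587) = 0.587
~((γ ∨ (~~β → γ)) ∨ δ) = 1 − 0.587 = 0.413

0.413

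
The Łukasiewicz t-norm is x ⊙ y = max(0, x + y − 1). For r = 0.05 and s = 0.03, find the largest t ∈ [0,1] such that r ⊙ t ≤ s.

0.98

The residuum of the Łukasiewicz t-norm gives the supremum: min(1, 1 − 0.05 + 0.03).
1 − 0.05 + 0.03 = 0.98, so t = min(1, 0.98) = 0.98.
Check: 0.05 ⊙ 0.98 = max(0, 0.03) = 0.03 ≤ 0.03.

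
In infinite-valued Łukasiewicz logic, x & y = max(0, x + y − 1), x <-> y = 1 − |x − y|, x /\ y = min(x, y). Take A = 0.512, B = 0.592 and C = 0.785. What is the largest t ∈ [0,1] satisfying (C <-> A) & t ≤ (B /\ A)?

C <-> A = 1 − |0.785 − 0.512| = 1 − 0.273 = 0.727
So the left factor is C <-> A = 0.727.
B /\ A = min(0.592, 0.512) = 0.512
So the right-hand bound is B /\ A = 0.512.
The residuum of the Łukasiewicz t-norm gives the supremum: min(1, 1 − 0.727 + 0.512).
1 − 0.727 + 0.512 = 0.785, so t = min(1, 0.785) = 0.785.
Check: 0.727 & 0.785 = max(0, 0.512) = 0.512 ≤ 0.512.

0.785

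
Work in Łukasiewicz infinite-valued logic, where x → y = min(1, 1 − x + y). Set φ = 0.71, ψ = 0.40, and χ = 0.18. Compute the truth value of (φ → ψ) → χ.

0.49

φ → ψ = min(1, 1 − 0.71 + 0.40) = min(1, 0.69) = 0.69
(φ → ψ) → χ = min(1, 1 − 0.69 + 0.18) = min(1, 0.49) = 0.49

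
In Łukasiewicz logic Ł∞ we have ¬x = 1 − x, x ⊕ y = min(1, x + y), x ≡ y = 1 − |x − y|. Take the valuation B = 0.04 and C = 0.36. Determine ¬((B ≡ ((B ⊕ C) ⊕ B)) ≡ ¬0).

0.40

B ⊕ C = min(1, 0.04 + 0.36) = min(1, 0.40) = 0.40
(B ⊕ C) ⊕ B = min(1, 0.40 + 0.04) = min(1, 0.44) = 0.44
B ≡ ((B ⊕ C) ⊕ B) = 1 − |0.04 − 0.44| = 1 − 0.40 = 0.60
¬0 = 1 − 0.00 = 1.00
(B ≡ ((B ⊕ C) ⊕ B)) ≡ ¬0 = 1 − |0.60 − 1.00| = 1 − 0.40 = 0.60
¬((B ≡ ((B ⊕ C) ⊕ B)) ≡ ¬0) = 1 − 0.60 = 0.40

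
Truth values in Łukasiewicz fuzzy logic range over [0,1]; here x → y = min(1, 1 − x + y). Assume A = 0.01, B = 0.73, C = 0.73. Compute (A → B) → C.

0.73

A → B = min(1, 1 − 0.01 + 0.73) = min(1, 1.72) = 1.00
(A → B) → C = min(1, 1 − 1.00 + 0.73) = min(1, 0.73) = 0.73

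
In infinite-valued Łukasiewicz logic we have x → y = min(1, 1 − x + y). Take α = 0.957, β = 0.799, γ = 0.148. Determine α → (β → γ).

β → γ = min(1, 1 − 0.799 + 0.148) = min(1, 0.349) = 0.349
α → (β → γ) = min(1, 1 − 0.957 + 0.349) = min(1, 0.392) = 0.392

0.392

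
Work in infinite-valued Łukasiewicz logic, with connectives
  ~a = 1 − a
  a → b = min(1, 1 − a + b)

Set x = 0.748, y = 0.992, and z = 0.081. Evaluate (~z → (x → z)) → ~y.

~z = 1 − 0.081 = 0.919
x → z = min(1, 1 − 0.748 + 0.081) = min(1, 0.333) = 0.333
~z → (x → z) = min(1, 1 − 0.919 + 0.333) = min(1, 0.414) = 0.414
~y = 1 − 0.992 = 0.008
(~z → (x → z)) → ~y = min(1, 1 − 0.414 + 0.008) = min(1, 0.594) = 0.594

0.594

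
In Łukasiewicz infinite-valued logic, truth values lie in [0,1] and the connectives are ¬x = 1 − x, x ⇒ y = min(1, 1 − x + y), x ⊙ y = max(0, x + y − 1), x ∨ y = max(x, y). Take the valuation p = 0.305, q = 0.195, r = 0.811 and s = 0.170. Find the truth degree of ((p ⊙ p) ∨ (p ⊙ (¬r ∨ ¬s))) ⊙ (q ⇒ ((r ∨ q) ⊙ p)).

0.056

p ⊙ p = max(0, 0.305 + 0.305 − 1) = max(0, -0.390) = 0.000
¬r = 1 − 0.811 = 0.189
¬s = 1 − 0.170 = 0.830
¬r ∨ ¬s = max(0.189, 0.830) = 0.830
p ⊙ (¬r ∨ ¬s) = max(0, 0.305 + 0.830 − 1) = max(0, 0.135) = 0.135
(p ⊙ p) ∨ (p ⊙ (¬r ∨ ¬s)) = max(0.000, 0.135) = 0.135
r ∨ q = max(0.811, 0.195) = 0.811
(r ∨ q) ⊙ p = max(0, 0.811 + 0.305 − 1) = max(0, 0.116) = 0.116
q ⇒ ((r ∨ q) ⊙ p) = min(1, 1 − 0.195 + 0.116) = min(1, 0.921) = 0.921
((p ⊙ p) ∨ (p ⊙ (¬r ∨ ¬s))) ⊙ (q ⇒ ((r ∨ q) ⊙ p)) = max(0, 0.135 + 0.921 − 1) = max(0, 0.056) = 0.056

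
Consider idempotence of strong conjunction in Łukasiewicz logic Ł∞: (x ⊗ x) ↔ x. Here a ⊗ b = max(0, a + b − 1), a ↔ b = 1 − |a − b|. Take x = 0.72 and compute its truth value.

0.72

x ⊗ x = max(0, 0.72 + 0.72 − 1) = max(0, 0.44) = 0.44
(x ⊗ x) ↔ x = 1 − |0.44 − 0.72| = 1 − 0.28 = 0.72
(The value 0.72 < 1 shows this instance is not satisfied; fails in Ł∞ since a ⊗ a = max(0, 2a−1) ≠ a in general.)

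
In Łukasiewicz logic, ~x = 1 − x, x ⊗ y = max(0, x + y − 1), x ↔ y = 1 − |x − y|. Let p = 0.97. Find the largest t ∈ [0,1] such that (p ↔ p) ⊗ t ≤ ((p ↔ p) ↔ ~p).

p ↔ p = 1 − |0.97 − 0.97| = 1 − 0.00 = 1.00
So the left factor is p ↔ p = 1.00.
~p = 1 − 0.97 = 0.03
(p ↔ p) ↔ ~p = 1 − |1.00 − 0.03| = 1 − 0.97 = 0.03
So the right-hand bound is (p ↔ p) ↔ ~p = 0.03.
The residuum of the Łukasiewicz t-norm gives the supremum: min(1, 1 − 1.00 + 0.03).
1 − 1.00 + 0.03 = 0.03, so t = min(1, 0.03) = 0.03.
Check: 1.00 ⊗ 0.03 = max(0, 0.03) = 0.03 ≤ 0.03.

0.03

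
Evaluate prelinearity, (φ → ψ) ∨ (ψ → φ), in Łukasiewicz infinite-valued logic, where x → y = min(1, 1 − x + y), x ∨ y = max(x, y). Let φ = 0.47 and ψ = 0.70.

1.00

φ → ψ = min(1, 1 − 0.47 + 0.70) = min(1, 1.23) = 1.00
ψ → φ = min(1, 1 − 0.70 + 0.47) = min(1, 0.77) = 0.77
(φ → ψ) ∨ (ψ → φ) = max(1.00, 0.77) = 1.00
(As expected: a Ł∞-tautology — holds in every MV-chain.)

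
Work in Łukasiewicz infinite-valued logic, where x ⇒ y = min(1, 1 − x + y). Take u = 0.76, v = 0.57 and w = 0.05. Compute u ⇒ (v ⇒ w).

v ⇒ w = min(1, 1 − 0.57 + 0.05) = min(1, 0.48) = 0.48
u ⇒ (v ⇒ w) = min(1, 1 − 0.76 + 0.48) = min(1, 0.72) = 0.72

0.72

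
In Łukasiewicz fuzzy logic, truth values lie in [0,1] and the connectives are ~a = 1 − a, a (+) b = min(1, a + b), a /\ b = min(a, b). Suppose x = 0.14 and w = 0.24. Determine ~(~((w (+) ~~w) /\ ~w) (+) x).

~w = 1 − 0.24 = 0.76
~~w = 1 − 0.76 = 0.24
w (+) ~~w = min(1, 0.24 + 0.24) = min(1, 0.48) = 0.48
(w (+) ~~w) /\ ~w = min(0.48, 0.76) = 0.48
~((w (+) ~~w) /\ ~w) = 1 − 0.48 = 0.52
~((w (+) ~~w) /\ ~w) (+) x = min(1, 0.52 + 0.14) = min(1, 0.66) = 0.66
~(~((w (+) ~~w) /\ ~w) (+) x) = 1 − 0.66 = 0.34

0.34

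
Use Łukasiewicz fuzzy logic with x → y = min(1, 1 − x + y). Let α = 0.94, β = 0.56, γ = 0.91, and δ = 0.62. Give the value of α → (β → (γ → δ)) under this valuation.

1.00

γ → δ = min(1, 1 − 0.91 + 0.62) = min(1, 0.71) = 0.71
β → (γ → δ) = min(1, 1 − 0.56 + 0.71) = min(1, 1.15) = 1.00
α → (β → (γ → δ)) = min(1, 1 − 0.94 + 1.00) = min(1, 1.06) = 1.00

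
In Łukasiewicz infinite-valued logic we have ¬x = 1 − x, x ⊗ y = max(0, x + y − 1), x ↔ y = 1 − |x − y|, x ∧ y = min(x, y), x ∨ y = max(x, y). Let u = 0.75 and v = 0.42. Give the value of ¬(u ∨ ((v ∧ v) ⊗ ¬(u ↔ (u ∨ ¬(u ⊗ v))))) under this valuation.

0.25

v ∧ v = min(0.42, 0.42) = 0.42
u ⊗ v = max(0, 0.75 + 0.42 − 1) = max(0, 0.17) = 0.17
¬(u ⊗ v) = 1 − 0.17 = 0.83
u ∨ ¬(u ⊗ v) = max(0.75, 0.83) = 0.83
u ↔ (u ∨ ¬(u ⊗ v)) = 1 − |0.75 − 0.83| = 1 − 0.08 = 0.92
¬(u ↔ (u ∨ ¬(u ⊗ v))) = 1 − 0.92 = 0.08
(v ∧ v) ⊗ ¬(u ↔ (u ∨ ¬(u ⊗ v))) = max(0, 0.42 + 0.08 − 1) = max(0, -0.50) = 0.00
u ∨ ((v ∧ v) ⊗ ¬(u ↔ (u ∨ ¬(u ⊗ v)))) = max(0.75, 0.00) = 0.75
¬(u ∨ ((v ∧ v) ⊗ ¬(u ↔ (u ∨ ¬(u ⊗ v))))) = 1 − 0.75 = 0.25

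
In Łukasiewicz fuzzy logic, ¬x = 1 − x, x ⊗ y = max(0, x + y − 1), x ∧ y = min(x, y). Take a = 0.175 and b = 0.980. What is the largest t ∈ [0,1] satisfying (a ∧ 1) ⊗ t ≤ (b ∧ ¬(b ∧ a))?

a ∧ 1 = min(0.175, 1.000) = 0.175
So the left factor is a ∧ 1 = 0.175.
b ∧ a = min(0.980, 0.175) = 0.175
¬(b ∧ a) = 1 − 0.175 = 0.825
b ∧ ¬(b ∧ a) = min(0.980, 0.825) = 0.825
So the right-hand bound is b ∧ ¬(b ∧ a) = 0.825.
The residuum of the Łukasiewicz t-norm gives the supremum: min(1, 1 − 0.175 + 0.825).
1 − 0.175 + 0.825 = 1.650, so t = min(1, 1.650) = 1.000.
Check: 0.175 ⊗ 1.000 = max(0, 0.175) = 0.175 ≤ 0.825.

1.000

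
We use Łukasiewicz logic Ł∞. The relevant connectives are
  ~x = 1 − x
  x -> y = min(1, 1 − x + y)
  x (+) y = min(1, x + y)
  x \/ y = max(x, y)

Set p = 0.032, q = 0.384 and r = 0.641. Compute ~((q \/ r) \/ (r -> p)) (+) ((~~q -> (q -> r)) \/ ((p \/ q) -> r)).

1.000

q \/ r = max(0.384, 0.641) = 0.641
r -> p = min(1, 1 − 0.641 + 0.032) = min(1, 0.391) = 0.391
(q \/ r) \/ (r -> p) = max(0.641, 0.391) = 0.641
~((q \/ r) \/ (r -> p)) = 1 − 0.641 = 0.359
~q = 1 − 0.384 = 0.616
~~q = 1 − 0.616 = 0.384
q -> r = min(1, 1 − 0.384 + 0.641) = min(1, 1.257) = 1.000
~~q -> (q -> r) = min(1, 1 − 0.384 + 1.000) = min(1, 1.616) = 1.000
p \/ q = max(0.032, 0.384) = 0.384
(p \/ q) -> r = min(1, 1 − 0.384 + 0.641) = min(1, 1.257) = 1.000
(~~q -> (q -> r)) \/ ((p \/ q) -> r) = max(1.000, 1.000) = 1.000
~((q \/ r) \/ (r -> p)) (+) ((~~q -> (q -> r)) \/ ((p \/ q) -> r)) = min(1, 0.359 + 1.000) = min(1, 1.359) = 1.000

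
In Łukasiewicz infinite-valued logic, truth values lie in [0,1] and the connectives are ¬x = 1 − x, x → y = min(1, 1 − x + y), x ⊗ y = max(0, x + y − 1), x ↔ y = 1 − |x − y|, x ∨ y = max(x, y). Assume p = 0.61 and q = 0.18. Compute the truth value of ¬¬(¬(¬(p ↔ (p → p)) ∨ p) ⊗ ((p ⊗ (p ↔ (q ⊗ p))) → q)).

p → p = min(1, 1 − 0.61 + 0.61) = min(1, 1.00) = 1.00
p ↔ (p → p) = 1 − |0.61 − 1.00| = 1 − 0.39 = 0.61
¬(p ↔ (p → p)) = 1 − 0.61 = 0.39
¬(p ↔ (p → p)) ∨ p = max(0.39, 0.61) = 0.61
¬(¬(p ↔ (p → p)) ∨ p) = 1 − 0.61 = 0.39
q ⊗ p = max(0, 0.18 + 0.61 − 1) = max(0, -0.21) = 0.00
p ↔ (q ⊗ p) = 1 − |0.61 − 0.00| = 1 − 0.61 = 0.39
p ⊗ (p ↔ (q ⊗ p)) = max(0, 0.61 + 0.39 − 1) = max(0, 0.00) = 0.00
(p ⊗ (p ↔ (q ⊗ p))) → q = min(1, 1 − 0.00 + 0.18) = min(1, 1.18) = 1.00
¬(¬(p ↔ (p → p)) ∨ p) ⊗ ((p ⊗ (p ↔ (q ⊗ p))) → q) = max(0, 0.39 + 1.00 − 1) = max(0, 0.39) = 0.39
¬(¬(¬(p ↔ (p → p)) ∨ p) ⊗ ((p ⊗ (p ↔ (q ⊗ p))) → q)) = 1 − 0.39 = 0.61
¬¬(¬(¬(p ↔ (p → p)) ∨ p) ⊗ ((p ⊗ (p ↔ (q ⊗ p))) → q)) = 1 − 0.61 = 0.39

0.39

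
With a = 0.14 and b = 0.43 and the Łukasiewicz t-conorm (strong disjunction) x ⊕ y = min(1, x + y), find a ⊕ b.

a ⊕ b = min(1, 0.14 + 0.43) = min(1, 0.57) = 0.57
For comparison, the Gödel t-conorm max(x, y) would give 0.43.

0.57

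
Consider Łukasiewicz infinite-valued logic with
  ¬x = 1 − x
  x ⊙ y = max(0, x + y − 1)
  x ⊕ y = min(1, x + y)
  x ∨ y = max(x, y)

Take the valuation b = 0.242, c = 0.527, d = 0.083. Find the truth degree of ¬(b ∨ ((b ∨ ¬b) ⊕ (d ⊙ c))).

¬b = 1 − 0.242 = 0.758
b ∨ ¬b = max(0.242, 0.758) = 0.758
d ⊙ c = max(0, 0.083 + 0.527 − 1) = max(0, -0.390) = 0.000
(b ∨ ¬b) ⊕ (d ⊙ c) = min(1, 0.758 + 0.000) = min(1, 0.758) = 0.758
b ∨ ((b ∨ ¬b) ⊕ (d ⊙ c)) = max(0.242, 0.758) = 0.758
¬(b ∨ ((b ∨ ¬b) ⊕ (d ⊙ c))) = 1 − 0.758 = 0.242

0.242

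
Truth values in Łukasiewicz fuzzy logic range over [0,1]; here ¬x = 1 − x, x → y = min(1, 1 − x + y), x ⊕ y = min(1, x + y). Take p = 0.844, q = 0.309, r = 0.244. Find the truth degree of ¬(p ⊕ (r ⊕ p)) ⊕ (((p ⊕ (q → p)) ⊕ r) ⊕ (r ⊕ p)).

r ⊕ p = min(1, 0.244 + 0.844) = min(1, 1.088) = 1.000
p ⊕ (r ⊕ p) = min(1, 0.844 + 1.000) = min(1, 1.844) = 1.000
¬(p ⊕ (r ⊕ p)) = 1 − 1.000 = 0.000
q → p = min(1, 1 − 0.309 + 0.844) = min(1, 1.535) = 1.000
p ⊕ (q → p) = min(1, 0.844 + 1.000) = min(1, 1.844) = 1.000
(p ⊕ (q → p)) ⊕ r = min(1, 1.000 + 0.244) = min(1, 1.244) = 1.000
((p ⊕ (q → p)) ⊕ r) ⊕ (r ⊕ p) = min(1, 1.000 + 1.000) = min(1, 2.000) = 1.000
¬(p ⊕ (r ⊕ p)) ⊕ (((p ⊕ (q → p)) ⊕ r) ⊕ (r ⊕ p)) = min(1, 0.000 + 1.000) = min(1, 1.000) = 1.000

1.000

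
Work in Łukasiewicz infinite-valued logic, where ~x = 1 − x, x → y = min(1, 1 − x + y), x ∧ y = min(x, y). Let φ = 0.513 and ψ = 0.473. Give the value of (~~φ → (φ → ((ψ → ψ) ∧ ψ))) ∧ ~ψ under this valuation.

~φ = 1 − 0.513 = 0.487
~~φ = 1 − 0.487 = 0.513
ψ → ψ = min(1, 1 − 0.473 + 0.473) = min(1, 1.000) = 1.000
(ψ → ψ) ∧ ψ = min(1.000, 0.473) = 0.473
φ → ((ψ → ψ) ∧ ψ) = min(1, 1 − 0.513 + 0.473) = min(1, 0.960) = 0.960
~~φ → (φ → ((ψ → ψ) ∧ ψ)) = min(1, 1 − 0.513 + 0.960) = min(1, 1.447) = 1.000
~ψ = 1 − 0.473 = 0.527
(~~φ → (φ → ((ψ → ψ) ∧ ψ))) ∧ ~ψ = min(1.000, 0.527) = 0.527

0.527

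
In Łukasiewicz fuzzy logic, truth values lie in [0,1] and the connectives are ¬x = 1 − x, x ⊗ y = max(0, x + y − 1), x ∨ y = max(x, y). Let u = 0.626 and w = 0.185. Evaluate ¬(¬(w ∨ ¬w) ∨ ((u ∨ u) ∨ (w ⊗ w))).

0.374

¬w = 1 − 0.185 = 0.815
w ∨ ¬w = max(0.185, 0.815) = 0.815
¬(w ∨ ¬w) = 1 − 0.815 = 0.185
u ∨ u = max(0.626, 0.626) = 0.626
w ⊗ w = max(0, 0.185 + 0.185 − 1) = max(0, -0.630) = 0.000
(u ∨ u) ∨ (w ⊗ w) = max(0.626, 0.000) = 0.626
¬(w ∨ ¬w) ∨ ((u ∨ u) ∨ (w ⊗ w)) = max(0.185, 0.626) = 0.626
¬(¬(w ∨ ¬w) ∨ ((u ∨ u) ∨ (w ⊗ w))) = 1 − 0.626 = 0.374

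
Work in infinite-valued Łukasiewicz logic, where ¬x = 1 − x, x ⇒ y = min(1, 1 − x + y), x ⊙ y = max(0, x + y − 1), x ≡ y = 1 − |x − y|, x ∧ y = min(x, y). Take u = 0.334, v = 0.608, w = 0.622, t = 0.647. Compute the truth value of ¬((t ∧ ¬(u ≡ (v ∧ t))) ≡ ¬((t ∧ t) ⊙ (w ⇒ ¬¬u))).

0.367

v ∧ t = min(0.608, 0.647) = 0.608
u ≡ (v ∧ t) = 1 − |0.334 − 0.608| = 1 − 0.274 = 0.726
¬(u ≡ (v ∧ t)) = 1 − 0.726 = 0.274
t ∧ ¬(u ≡ (v ∧ t)) = min(0.647, 0.274) = 0.274
t ∧ t = min(0.647, 0.647) = 0.647
¬u = 1 − 0.334 = 0.666
¬¬u = 1 − 0.666 = 0.334
w ⇒ ¬¬u = min(1, 1 − 0.622 + 0.334) = min(1, 0.712) = 0.712
(t ∧ t) ⊙ (w ⇒ ¬¬u) = max(0, 0.647 + 0.712 − 1) = max(0, 0.359) = 0.359
¬((t ∧ t) ⊙ (w ⇒ ¬¬u)) = 1 − 0.359 = 0.641
(t ∧ ¬(u ≡ (v ∧ t))) ≡ ¬((t ∧ t) ⊙ (w ⇒ ¬¬u)) = 1 − |0.274 − 0.641| = 1 − 0.367 = 0.633
¬((t ∧ ¬(u ≡ (v ∧ t))) ≡ ¬((t ∧ t) ⊙ (w ⇒ ¬¬u))) = 1 − 0.633 = 0.367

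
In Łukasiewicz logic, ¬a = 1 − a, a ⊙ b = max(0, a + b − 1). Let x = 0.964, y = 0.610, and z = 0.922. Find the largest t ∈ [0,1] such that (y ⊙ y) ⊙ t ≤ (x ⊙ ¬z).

0.822

y ⊙ y = max(0, 0.610 + 0.610 − 1) = max(0, 0.220) = 0.220
So the left factor is y ⊙ y = 0.220.
¬z = 1 − 0.922 = 0.078
x ⊙ ¬z = max(0, 0.964 + 0.078 − 1) = max(0, 0.042) = 0.042
So the right-hand bound is x ⊙ ¬z = 0.042.
The residuum of the Łukasiewicz t-norm gives the supremum: min(1, 1 − 0.220 + 0.042).
1 − 0.220 + 0.042 = 0.822, so t = min(1, 0.822) = 0.822.
Check: 0.220 ⊙ 0.822 = max(0, 0.042) = 0.042 ≤ 0.042.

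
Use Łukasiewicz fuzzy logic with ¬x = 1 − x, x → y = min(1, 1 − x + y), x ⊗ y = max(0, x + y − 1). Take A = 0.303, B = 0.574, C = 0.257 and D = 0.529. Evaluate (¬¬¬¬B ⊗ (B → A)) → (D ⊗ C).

¬B = 1 − 0.574 = 0.426
¬¬B = 1 − 0.426 = 0.574
¬¬¬B = 1 − 0.574 = 0.426
¬¬¬¬B = 1 − 0.426 = 0.574
B → A = min(1, 1 − 0.574 + 0.303) = min(1, 0.729) = 0.729
¬¬¬¬B ⊗ (B → A) = max(0, 0.574 + 0.729 − 1) = max(0, 0.303) = 0.303
D ⊗ C = max(0, 0.529 + 0.257 − 1) = max(0, -0.214) = 0.000
(¬¬¬¬B ⊗ (B → A)) → (D ⊗ C) = min(1, 1 − 0.303 + 0.000) = min(1, 0.697) = 0.697

0.697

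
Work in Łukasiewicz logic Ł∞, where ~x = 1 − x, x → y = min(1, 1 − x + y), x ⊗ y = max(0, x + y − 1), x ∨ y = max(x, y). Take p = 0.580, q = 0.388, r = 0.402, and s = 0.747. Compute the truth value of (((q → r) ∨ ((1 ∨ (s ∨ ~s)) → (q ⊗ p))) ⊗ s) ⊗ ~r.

0.345

q → r = min(1, 1 − 0.388 + 0.402) = min(1, 1.014) = 1.000
~s = 1 − 0.747 = 0.253
s ∨ ~s = max(0.747, 0.253) = 0.747
1 ∨ (s ∨ ~s) = max(1.000, 0.747) = 1.000
q ⊗ p = max(0, 0.388 + 0.580 − 1) = max(0, -0.032) = 0.000
(1 ∨ (s ∨ ~s)) → (q ⊗ p) = min(1, 1 − 1.000 + 0.000) = min(1, 0.000) = 0.000
(q → r) ∨ ((1 ∨ (s ∨ ~s)) → (q ⊗ p)) = max(1.000, 0.000) = 1.000
((q → r) ∨ ((1 ∨ (s ∨ ~s)) → (q ⊗ p))) ⊗ s = max(0, 1.000 + 0.747 − 1) = max(0, 0.747) = 0.747
~r = 1 − 0.402 = 0.598
(((q → r) ∨ ((1 ∨ (s ∨ ~s)) → (q ⊗ p))) ⊗ s) ⊗ ~r = max(0, 0.747 + 0.598 − 1) = max(0, 0.345) = 0.345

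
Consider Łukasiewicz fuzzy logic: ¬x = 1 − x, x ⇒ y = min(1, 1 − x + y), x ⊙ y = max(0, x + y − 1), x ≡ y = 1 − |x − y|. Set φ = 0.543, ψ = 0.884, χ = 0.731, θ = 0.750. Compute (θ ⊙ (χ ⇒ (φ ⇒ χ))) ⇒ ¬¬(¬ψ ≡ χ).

φ ⇒ χ = min(1, 1 − 0.543 + 0.731) = min(1, 1.188) = 1.000
χ ⇒ (φ ⇒ χ) = min(1, 1 − 0.731 + 1.000) = min(1, 1.269) = 1.000
θ ⊙ (χ ⇒ (φ ⇒ χ)) = max(0, 0.750 + 1.000 − 1) = max(0, 0.750) = 0.750
¬ψ = 1 − 0.884 = 0.116
¬ψ ≡ χ = 1 − |0.116 − 0.731| = 1 − 0.615 = 0.385
¬(¬ψ ≡ χ) = 1 − 0.385 = 0.615
¬¬(¬ψ ≡ χ) = 1 − 0.615 = 0.385
(θ ⊙ (χ ⇒ (φ ⇒ χ))) ⇒ ¬¬(¬ψ ≡ χ) = min(1, 1 − 0.750 + 0.385) = min(1, 0.635) = 0.635

0.635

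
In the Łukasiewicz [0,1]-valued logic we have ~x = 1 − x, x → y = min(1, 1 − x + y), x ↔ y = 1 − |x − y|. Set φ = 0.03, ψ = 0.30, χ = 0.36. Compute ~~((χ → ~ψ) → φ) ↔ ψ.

~ψ = 1 − 0.30 = 0.70
χ → ~ψ = min(1, 1 − 0.36 + 0.70) = min(1, 1.34) = 1.00
(χ → ~ψ) → φ = min(1, 1 − 1.00 + 0.03) = min(1, 0.03) = 0.03
~((χ → ~ψ) → φ) = 1 − 0.03 = 0.97
~~((χ → ~ψ) → φ) = 1 − 0.97 = 0.03
~~((χ → ~ψ) → φ) ↔ ψ = 1 − |0.03 − 0.30| = 1 − 0.27 = 0.73

0.73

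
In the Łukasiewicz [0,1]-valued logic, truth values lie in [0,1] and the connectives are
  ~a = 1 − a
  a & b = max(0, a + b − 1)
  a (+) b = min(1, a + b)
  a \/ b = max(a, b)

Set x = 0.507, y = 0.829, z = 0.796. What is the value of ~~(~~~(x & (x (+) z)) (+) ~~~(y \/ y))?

x (+) z = min(1, 0.507 + 0.796) = min(1, 1.303) = 1.000
x & (x (+) z) = max(0, 0.507 + 1.000 − 1) = max(0, 0.507) = 0.507
~(x & (x (+) z)) = 1 − 0.507 = 0.493
~~(x & (x (+) z)) = 1 − 0.493 = 0.507
~~~(x & (x (+) z)) = 1 − 0.507 = 0.493
y \/ y = max(0.829, 0.829) = 0.829
~(y \/ y) = 1 − 0.829 = 0.171
~~(y \/ y) = 1 − 0.171 = 0.829
~~~(y \/ y) = 1 − 0.829 = 0.171
~~~(x & (x (+) z)) (+) ~~~(y \/ y) = min(1, 0.493 + 0.171) = min(1, 0.664) = 0.664
~(~~~(x & (x (+) z)) (+) ~~~(y \/ y)) = 1 − 0.664 = 0.336
~~(~~~(x & (x (+) z)) (+) ~~~(y \/ y)) = 1 − 0.336 = 0.664

0.664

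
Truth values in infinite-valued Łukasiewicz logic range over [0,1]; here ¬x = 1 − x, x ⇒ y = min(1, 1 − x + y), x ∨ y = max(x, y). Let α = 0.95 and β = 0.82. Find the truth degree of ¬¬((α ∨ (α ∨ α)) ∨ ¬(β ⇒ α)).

α ∨ α = max(0.95, 0.95) = 0.95
α ∨ (α ∨ α) = max(0.95, 0.95) = 0.95
β ⇒ α = min(1, 1 − 0.82 + 0.95) = min(1, 1.13) = 1.00
¬(β ⇒ α) = 1 − 1.00 = 0.00
(α ∨ (α ∨ α)) ∨ ¬(β ⇒ α) = max(0.95, 0.00) = 0.95
¬((α ∨ (α ∨ α)) ∨ ¬(β ⇒ α)) = 1 − 0.95 = 0.05
¬¬((α ∨ (α ∨ α)) ∨ ¬(β ⇒ α)) = 1 − 0.05 = 0.95

0.95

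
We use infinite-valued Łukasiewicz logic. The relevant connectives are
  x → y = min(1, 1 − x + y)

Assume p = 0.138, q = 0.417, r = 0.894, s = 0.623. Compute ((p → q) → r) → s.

0.729

p → q = min(1, 1 − 0.138 + 0.417) = min(1, 1.279) = 1.000
(p → q) → r = min(1, 1 − 1.000 + 0.894) = min(1, 0.894) = 0.894
((p → q) → r) → s = min(1, 1 − 0.894 + 0.623) = min(1, 0.729) = 0.729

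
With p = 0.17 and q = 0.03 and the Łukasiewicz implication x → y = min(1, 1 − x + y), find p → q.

0.86

p → q = min(1, 1 − 0.17 + 0.03) = min(1, 0.86) = 0.86
For comparison, the Gödel implication (1 if x ≤ y else y) would give 0.03.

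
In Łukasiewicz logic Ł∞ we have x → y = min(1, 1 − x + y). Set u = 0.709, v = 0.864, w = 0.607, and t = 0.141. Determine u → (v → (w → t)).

w → t = min(1, 1 − 0.607 + 0.141) = min(1, 0.534) = 0.534
v → (w → t) = min(1, 1 − 0.864 + 0.534) = min(1, 0.670) = 0.670
u → (v → (w → t)) = min(1, 1 − 0.709 + 0.670) = min(1, 0.961) = 0.961

0.961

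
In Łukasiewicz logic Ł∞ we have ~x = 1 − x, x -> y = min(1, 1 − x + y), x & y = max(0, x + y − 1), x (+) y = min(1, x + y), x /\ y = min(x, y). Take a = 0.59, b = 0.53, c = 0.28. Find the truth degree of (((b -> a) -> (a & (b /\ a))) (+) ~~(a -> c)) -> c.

b -> a = min(1, 1 − 0.53 + 0.59) = min(1, 1.06) = 1.00
b /\ a = min(0.53, 0.59) = 0.53
a & (b /\ a) = max(0, 0.59 + 0.53 − 1) = max(0, 0.12) = 0.12
(b -> a) -> (a & (b /\ a)) = min(1, 1 − 1.00 + 0.12) = min(1, 0.12) = 0.12
a -> c = min(1, 1 − 0.59 + 0.28) = min(1, 0.69) = 0.69
~(a -> c) = 1 − 0.69 = 0.31
~~(a -> c) = 1 − 0.31 = 0.69
((b -> a) -> (a & (b /\ a))) (+) ~~(a -> c) = min(1, 0.12 + 0.69) = min(1, 0.81) = 0.81
(((b -> a) -> (a & (b /\ a))) (+) ~~(a -> c)) -> c = min(1, 1 − 0.81 + 0.28) = min(1, 0.47) = 0.47

0.47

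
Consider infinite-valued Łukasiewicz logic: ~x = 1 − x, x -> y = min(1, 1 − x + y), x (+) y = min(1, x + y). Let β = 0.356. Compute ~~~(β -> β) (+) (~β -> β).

0.712

β -> β = min(1, 1 − 0.356 + 0.356) = min(1, 1.000) = 1.000
~(β -> β) = 1 − 1.000 = 0.000
~~(β -> β) = 1 − 0.000 = 1.000
~~~(β -> β) = 1 − 1.000 = 0.000
~β = 1 − 0.356 = 0.644
~β -> β = min(1, 1 − 0.644 + 0.356) = min(1, 0.712) = 0.712
~~~(β -> β) (+) (~β -> β) = min(1, 0.000 + 0.712) = min(1, 0.712) = 0.712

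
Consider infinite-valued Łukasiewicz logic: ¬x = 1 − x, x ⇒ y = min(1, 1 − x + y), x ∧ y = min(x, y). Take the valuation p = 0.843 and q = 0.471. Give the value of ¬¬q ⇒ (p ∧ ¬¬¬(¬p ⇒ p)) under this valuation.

¬q = 1 − 0.471 = 0.529
¬¬q = 1 − 0.529 = 0.471
¬p = 1 − 0.843 = 0.157
¬p ⇒ p = min(1, 1 − 0.157 + 0.843) = min(1, 1.686) = 1.000
¬(¬p ⇒ p) = 1 − 1.000 = 0.000
¬¬(¬p ⇒ p) = 1 − 0.000 = 1.000
¬¬¬(¬p ⇒ p) = 1 − 1.000 = 0.000
p ∧ ¬¬¬(¬p ⇒ p) = min(0.843, 0.000) = 0.000
¬¬q ⇒ (p ∧ ¬¬¬(¬p ⇒ p)) = min(1, 1 − 0.471 + 0.000) = min(1, 0.529) = 0.529

0.529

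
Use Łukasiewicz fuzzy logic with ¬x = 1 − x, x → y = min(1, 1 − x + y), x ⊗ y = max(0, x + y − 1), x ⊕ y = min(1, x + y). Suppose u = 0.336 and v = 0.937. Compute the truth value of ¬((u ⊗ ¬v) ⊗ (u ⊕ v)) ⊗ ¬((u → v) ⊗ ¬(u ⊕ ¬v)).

¬v = 1 − 0.937 = 0.063
u ⊗ ¬v = max(0, 0.336 + 0.063 − 1) = max(0, -0.601) = 0.000
u ⊕ v = min(1, 0.336 + 0.937) = min(1, 1.273) = 1.000
(u ⊗ ¬v) ⊗ (u ⊕ v) = max(0, 0.000 + 1.000 − 1) = max(0, 0.000) = 0.000
¬((u ⊗ ¬v) ⊗ (u ⊕ v)) = 1 − 0.000 = 1.000
u → v = min(1, 1 − 0.336 + 0.937) = min(1, 1.601) = 1.000
u ⊕ ¬v = min(1, 0.336 + 0.063) = min(1, 0.399) = 0.399
¬(u ⊕ ¬v) = 1 − 0.399 = 0.601
(u → v) ⊗ ¬(u ⊕ ¬v) = max(0, 1.000 + 0.601 − 1) = max(0, 0.601) = 0.601
¬((u → v) ⊗ ¬(u ⊕ ¬v)) = 1 − 0.601 = 0.399
¬((u ⊗ ¬v) ⊗ (u ⊕ v)) ⊗ ¬((u → v) ⊗ ¬(u ⊕ ¬v)) = max(0, 1.000 + 0.399 − 1) = max(0, 0.399) = 0.399

0.399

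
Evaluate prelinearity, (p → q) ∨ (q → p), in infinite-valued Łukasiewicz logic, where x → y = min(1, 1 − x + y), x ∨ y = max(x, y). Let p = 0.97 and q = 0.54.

1.00

p → q = min(1, 1 − 0.97 + 0.54) = min(1, 0.57) = 0.57
q → p = min(1, 1 − 0.54 + 0.97) = min(1, 1.43) = 1.00
(p → q) ∨ (q → p) = max(0.57, 1.00) = 1.00
(As expected: a Ł∞-tautology — holds in every MV-chain.)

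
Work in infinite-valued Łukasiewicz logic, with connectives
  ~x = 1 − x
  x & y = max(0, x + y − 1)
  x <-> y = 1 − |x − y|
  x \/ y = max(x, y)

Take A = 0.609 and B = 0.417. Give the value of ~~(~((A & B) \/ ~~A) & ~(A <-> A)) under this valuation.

A & B = max(0, 0.609 + 0.417 − 1) = max(0, 0.026) = 0.026
~A = 1 − 0.609 = 0.391
~~A = 1 − 0.391 = 0.609
(A & B) \/ ~~A = max(0.026, 0.609) = 0.609
~((A & B) \/ ~~A) = 1 − 0.609 = 0.391
A <-> A = 1 − |0.609 − 0.609| = 1 − 0.000 = 1.000
~(A <-> A) = 1 − 1.000 = 0.000
~((A & B) \/ ~~A) & ~(A <-> A) = max(0, 0.391 + 0.000 − 1) = max(0, -0.609) = 0.000
~(~((A & B) \/ ~~A) & ~(A <-> A)) = 1 − 0.000 = 1.000
~~(~((A & B) \/ ~~A) & ~(A <-> A)) = 1 − 1.000 = 0.000

0.000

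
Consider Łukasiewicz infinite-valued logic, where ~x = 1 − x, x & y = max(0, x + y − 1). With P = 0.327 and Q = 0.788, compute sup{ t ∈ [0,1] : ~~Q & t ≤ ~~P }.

~Q = 1 − 0.788 = 0.212
~~Q = 1 − 0.212 = 0.788
So the left factor is ~~Q = 0.788.
~P = 1 − 0.327 = 0.673
~~P = 1 − 0.673 = 0.327
So the right-hand bound is ~~P = 0.327.
The residuum of the Łukasiewicz t-norm gives the supremum: min(1, 1 − 0.788 + 0.327).
1 − 0.788 + 0.327 = 0.539, so t = min(1, 0.539) = 0.539.
Check: 0.788 & 0.539 = max(0, 0.327) = 0.327 ≤ 0.327.

0.539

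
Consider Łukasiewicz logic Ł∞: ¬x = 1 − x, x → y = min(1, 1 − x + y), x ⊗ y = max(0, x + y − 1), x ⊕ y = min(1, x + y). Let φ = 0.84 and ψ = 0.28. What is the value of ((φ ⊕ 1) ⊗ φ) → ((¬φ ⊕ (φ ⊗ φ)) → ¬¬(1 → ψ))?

0.60

φ ⊕ 1 = min(1, 0.84 + 1.00) = min(1, 1.84) = 1.00
(φ ⊕ 1) ⊗ φ = max(0, 1.00 + 0.84 − 1) = max(0, 0.84) = 0.84
¬φ = 1 − 0.84 = 0.16
φ ⊗ φ = max(0, 0.84 + 0.84 − 1) = max(0, 0.68) = 0.68
¬φ ⊕ (φ ⊗ φ) = min(1, 0.16 + 0.68) = min(1, 0.84) = 0.84
1 → ψ = min(1, 1 − 1.00 + 0.28) = min(1, 0.28) = 0.28
¬(1 → ψ) = 1 − 0.28 = 0.72
¬¬(1 → ψ) = 1 − 0.72 = 0.28
(¬φ ⊕ (φ ⊗ φ)) → ¬¬(1 → ψ) = min(1, 1 − 0.84 + 0.28) = min(1, 0.44) = 0.44
((φ ⊕ 1) ⊗ φ) → ((¬φ ⊕ (φ ⊗ φ)) → ¬¬(1 → ψ)) = min(1, 1 − 0.84 + 0.44) = min(1, 0.60) = 0.60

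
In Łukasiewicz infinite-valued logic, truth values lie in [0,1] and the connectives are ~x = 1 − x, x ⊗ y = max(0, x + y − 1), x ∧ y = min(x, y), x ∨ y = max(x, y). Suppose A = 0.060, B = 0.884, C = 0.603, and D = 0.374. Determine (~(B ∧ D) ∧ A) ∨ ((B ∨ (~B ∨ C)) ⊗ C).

0.487

B ∧ D = min(0.884, 0.374) = 0.374
~(B ∧ D) = 1 − 0.374 = 0.626
~(B ∧ D) ∧ A = min(0.626, 0.060) = 0.060
~B = 1 − 0.884 = 0.116
~B ∨ C = max(0.116, 0.603) = 0.603
B ∨ (~B ∨ C) = max(0.884, 0.603) = 0.884
(B ∨ (~B ∨ C)) ⊗ C = max(0, 0.884 + 0.603 − 1) = max(0, 0.487) = 0.487
(~(B ∧ D) ∧ A) ∨ ((B ∨ (~B ∨ C)) ⊗ C) = max(0.060, 0.487) = 0.487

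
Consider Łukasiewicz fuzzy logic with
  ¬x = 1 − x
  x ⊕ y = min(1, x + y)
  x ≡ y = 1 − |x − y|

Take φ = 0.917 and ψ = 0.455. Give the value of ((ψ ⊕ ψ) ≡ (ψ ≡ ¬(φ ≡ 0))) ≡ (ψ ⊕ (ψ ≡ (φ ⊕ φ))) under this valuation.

0.718

ψ ⊕ ψ = min(1, 0.455 + 0.455) = min(1, 0.910) = 0.910
φ ≡ 0 = 1 − |0.917 − 0.000| = 1 − 0.917 = 0.083
¬(φ ≡ 0) = 1 − 0.083 = 0.917
ψ ≡ ¬(φ ≡ 0) = 1 − |0.455 − 0.917| = 1 − 0.462 = 0.538
(ψ ⊕ ψ) ≡ (ψ ≡ ¬(φ ≡ 0)) = 1 − |0.910 − 0.538| = 1 − 0.372 = 0.628
φ ⊕ φ = min(1, 0.917 + 0.917) = min(1, 1.834) = 1.000
ψ ≡ (φ ⊕ φ) = 1 − |0.455 − 1.000| = 1 − 0.545 = 0.455
ψ ⊕ (ψ ≡ (φ ⊕ φ)) = min(1, 0.455 + 0.455) = min(1, 0.910) = 0.910
((ψ ⊕ ψ) ≡ (ψ ≡ ¬(φ ≡ 0))) ≡ (ψ ⊕ (ψ ≡ (φ ⊕ φ))) = 1 − |0.628 − 0.910| = 1 − 0.282 = 0.718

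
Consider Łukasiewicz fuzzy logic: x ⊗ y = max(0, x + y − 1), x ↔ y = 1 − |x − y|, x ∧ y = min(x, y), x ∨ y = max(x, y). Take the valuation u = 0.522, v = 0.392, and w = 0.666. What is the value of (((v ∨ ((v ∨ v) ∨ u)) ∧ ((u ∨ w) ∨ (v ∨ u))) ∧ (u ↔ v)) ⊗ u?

v ∨ v = max(0.392, 0.392) = 0.392
(v ∨ v) ∨ u = max(0.392, 0.522) = 0.522
v ∨ ((v ∨ v) ∨ u) = max(0.392, 0.522) = 0.522
u ∨ w = max(0.522, 0.666) = 0.666
v ∨ u = max(0.392, 0.522) = 0.522
(u ∨ w) ∨ (v ∨ u) = max(0.666, 0.522) = 0.666
(v ∨ ((v ∨ v) ∨ u)) ∧ ((u ∨ w) ∨ (v ∨ u)) = min(0.522, 0.666) = 0.522
u ↔ v = 1 − |0.522 − 0.392| = 1 − 0.130 = 0.870
((v ∨ ((v ∨ v) ∨ u)) ∧ ((u ∨ w) ∨ (v ∨ u))) ∧ (u ↔ v) = min(0.522, 0.870) = 0.522
(((v ∨ ((v ∨ v) ∨ u)) ∧ ((u ∨ w) ∨ (v ∨ u))) ∧ (u ↔ v)) ⊗ u = max(0, 0.522 + 0.522 − 1) = max(0, 0.044) = 0.044

0.044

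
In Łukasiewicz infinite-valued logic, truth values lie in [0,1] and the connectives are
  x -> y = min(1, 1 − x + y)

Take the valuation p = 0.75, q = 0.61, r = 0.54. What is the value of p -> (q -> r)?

q -> r = min(1, 1 − 0.61 + 0.54) = min(1, 0.93) = 0.93
p -> (q -> r) = min(1, 1 − 0.75 + 0.93) = min(1, 1.18) = 1.00

1.00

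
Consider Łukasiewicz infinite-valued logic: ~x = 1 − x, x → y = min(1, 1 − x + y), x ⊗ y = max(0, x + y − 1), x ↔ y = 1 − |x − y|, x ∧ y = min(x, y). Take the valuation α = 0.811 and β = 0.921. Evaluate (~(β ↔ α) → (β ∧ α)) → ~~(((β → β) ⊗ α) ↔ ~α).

β ↔ α = 1 − |0.921 − 0.811| = 1 − 0.110 = 0.890
~(β ↔ α) = 1 − 0.890 = 0.110
β ∧ α = min(0.921, 0.811) = 0.811
~(β ↔ α) → (β ∧ α) = min(1, 1 − 0.110 + 0.811) = min(1, 1.701) = 1.000
β → β = min(1, 1 − 0.921 + 0.921) = min(1, 1.000) = 1.000
(β → β) ⊗ α = max(0, 1.000 + 0.811 − 1) = max(0, 0.811) = 0.811
~α = 1 − 0.811 = 0.189
((β → β) ⊗ α) ↔ ~α = 1 − |0.811 − 0.189| = 1 − 0.622 = 0.378
~(((β → β) ⊗ α) ↔ ~α) = 1 − 0.378 = 0.622
~~(((β → β) ⊗ α) ↔ ~α) = 1 − 0.622 = 0.378
(~(β ↔ α) → (β ∧ α)) → ~~(((β → β) ⊗ α) ↔ ~α) = min(1, 1 − 1.000 + 0.378) = min(1, 0.378) = 0.378

0.378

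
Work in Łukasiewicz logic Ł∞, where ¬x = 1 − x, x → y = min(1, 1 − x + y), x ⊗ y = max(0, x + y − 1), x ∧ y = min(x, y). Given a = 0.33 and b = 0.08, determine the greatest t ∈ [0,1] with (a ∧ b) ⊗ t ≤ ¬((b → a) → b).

a ∧ b = min(0.33, 0.08) = 0.08
So the left factor is a ∧ b = 0.08.
b → a = min(1, 1 − 0.08 + 0.33) = min(1, 1.25) = 1.00
(b → a) → b = min(1, 1 − 1.00 + 0.08) = min(1, 0.08) = 0.08
¬((b → a) → b) = 1 − 0.08 = 0.92
So the right-hand bound is ¬((b → a) → b) = 0.92.
The residuum of the Łukasiewicz t-norm gives the supremum: min(1, 1 − 0.08 + 0.92).
1 − 0.08 + 0.92 = 1.84, so t = min(1, 1.84) = 1.00.
Check: 0.08 ⊗ 1.00 = max(0, 0.08) = 0.08 ≤ 0.92.

1.00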